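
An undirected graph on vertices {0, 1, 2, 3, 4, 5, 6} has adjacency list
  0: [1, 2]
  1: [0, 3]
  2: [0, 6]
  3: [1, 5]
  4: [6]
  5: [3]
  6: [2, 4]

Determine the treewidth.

1

A width-1 tree decomposition is:
Bags: B1 = {3, 5}  B2 = {1, 3}  B3 = {0, 1}  B4 = {0, 2}  B5 = {2, 6}  B6 = {4, 6}
Tree: B1–B2, B2–B3, B3–B4, B4–B5, B5–B6
Every bag has size at most 2, so the width is 2 − 1 = 1 and tw(G) ≤ 1. Since G has at least one edge (e.g. 5–3), it is not an edgeless graph, so tw(G) ≥ 1. Combining the bounds, tw(G) = 1.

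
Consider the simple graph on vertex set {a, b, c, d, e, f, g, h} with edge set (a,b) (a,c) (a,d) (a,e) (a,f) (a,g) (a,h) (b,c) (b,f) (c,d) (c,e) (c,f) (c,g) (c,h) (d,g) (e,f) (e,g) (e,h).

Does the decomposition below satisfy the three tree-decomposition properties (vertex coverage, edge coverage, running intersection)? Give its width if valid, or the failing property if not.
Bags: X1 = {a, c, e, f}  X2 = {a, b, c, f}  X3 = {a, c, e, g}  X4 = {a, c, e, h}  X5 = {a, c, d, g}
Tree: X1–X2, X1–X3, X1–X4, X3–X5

Yes; width 3.

Every vertex of G appears in some bag (union = {a, b, c, d, e, f, g, h}); every edge is covered by a bag; and for each vertex v the set of bags containing v is connected in the bag tree. The decomposition is therefore valid. The largest bag has 4 vertices, so the width is 3.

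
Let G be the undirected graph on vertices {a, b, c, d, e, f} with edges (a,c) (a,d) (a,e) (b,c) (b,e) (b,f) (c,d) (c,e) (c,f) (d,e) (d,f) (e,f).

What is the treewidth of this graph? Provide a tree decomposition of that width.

Treewidth 3.
One optimal decomposition is:
Bags: B1 = {c, d, e, f}  B2 = {b, c, e, f}  B3 = {a, c, d, e}
Tree: B1–B2, B1–B3

Every bag has size at most 4, so the width is 4 − 1 = 3 and tw(G) ≤ 3. For the lower bound, the 4 vertices {c, d, e, f} are pairwise adjacent, and any tree decomposition puts a clique entirely inside one bag — forcing width ≥ 3. Hence tw(G) = 3 exactly.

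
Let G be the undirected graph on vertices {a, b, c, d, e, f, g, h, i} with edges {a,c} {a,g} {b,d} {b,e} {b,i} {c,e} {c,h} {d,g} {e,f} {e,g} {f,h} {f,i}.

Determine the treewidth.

3

A width-3 tree decomposition is:
Bags: B1 = {a, b, d, g}  B2 = {a, b, e, g}  B3 = {a, b, c, e}  B4 = {b, c, e, i}  B5 = {c, e, f, i}  B6 = {c, f, h, i}
Tree: B1–B2, B2–B3, B3–B4, B4–B5, B5–B6
The largest bag has 4 vertices, giving width 3; this decomposition certifies tw(G) ≤ 3. For the lower bound: the 4 vertex sets {a,d,g}, {b}, {e}, {c,f,h,i} are disjoint, each induces a connected subgraph, and every pair is joined by at least one edge of G. Contracting each set to a single vertex therefore yields K_{4} as a minor, and since treewidth is minor-monotone, tw(G) ≥ tw(K_{4}) = 3. Hence tw(G) = 3 exactly.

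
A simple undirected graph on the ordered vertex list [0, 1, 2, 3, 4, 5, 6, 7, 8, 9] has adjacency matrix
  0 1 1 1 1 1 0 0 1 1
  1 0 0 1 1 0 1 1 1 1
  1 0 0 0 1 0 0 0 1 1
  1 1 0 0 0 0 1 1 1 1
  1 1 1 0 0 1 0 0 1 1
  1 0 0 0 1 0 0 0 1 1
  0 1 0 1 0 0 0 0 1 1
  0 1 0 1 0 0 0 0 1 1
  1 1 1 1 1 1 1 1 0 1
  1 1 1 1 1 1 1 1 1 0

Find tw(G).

4

A width-4 tree decomposition is:
Bags: B1 = {0, 1, 4, 8, 9}  B2 = {0, 1, 3, 8, 9}  B3 = {1, 3, 7, 8, 9}  B4 = {0, 2, 4, 8, 9}  B5 = {0, 4, 5, 8, 9}  B6 = {1, 3, 6, 8, 9}
Tree: B1–B2, B2–B3, B1–B4, B1–B5, B3–B6
Every bag has size at most 5, so the width is 5 − 1 = 4 and tw(G) ≤ 4. Conversely, {0, 1, 3, 8, 9} is a clique of size 5, and the vertices of any clique must share a bag in every tree decomposition; so some bag has ≥ 5 vertices and tw(G) ≥ 4. The upper and lower bounds meet at 4, so that is the treewidth.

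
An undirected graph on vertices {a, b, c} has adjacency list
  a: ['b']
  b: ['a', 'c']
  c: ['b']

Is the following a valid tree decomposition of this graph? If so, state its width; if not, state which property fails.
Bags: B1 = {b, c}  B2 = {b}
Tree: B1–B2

A tree decomposition must satisfy three properties: every vertex lies in some bag; for every edge, both endpoints lie together in some bag; and for every vertex, the bags containing it form a connected subtree. Here vertex a appears in no bag, so the decomposition is invalid.

No — vertex a appears in no bag.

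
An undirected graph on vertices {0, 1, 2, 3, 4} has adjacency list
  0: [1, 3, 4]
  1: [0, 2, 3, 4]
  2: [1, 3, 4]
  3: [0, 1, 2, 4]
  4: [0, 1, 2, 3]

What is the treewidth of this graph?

3

A width-3 tree decomposition is:
Bags: B1 = {1, 2, 3, 4}  B2 = {0, 1, 3, 4}
Tree: B1–B2
The largest bag has 4 vertices, giving width 3; this decomposition certifies tw(G) ≤ 3. For the lower bound, the 4 vertices {0, 1, 3, 4} are pairwise adjacent, and any tree decomposition puts a clique entirely inside one bag — forcing width ≥ 3. The upper and lower bounds meet at 3, so that is the treewidth.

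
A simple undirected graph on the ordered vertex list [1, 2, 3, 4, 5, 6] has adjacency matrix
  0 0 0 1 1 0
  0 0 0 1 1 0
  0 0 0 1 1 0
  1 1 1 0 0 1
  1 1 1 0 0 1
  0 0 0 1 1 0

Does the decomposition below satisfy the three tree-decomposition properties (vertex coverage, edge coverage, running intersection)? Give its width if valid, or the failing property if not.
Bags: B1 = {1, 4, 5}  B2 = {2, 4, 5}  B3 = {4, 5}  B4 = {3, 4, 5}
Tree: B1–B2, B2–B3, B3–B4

No — vertex 6 appears in no bag.

A tree decomposition must satisfy three properties: every vertex lies in some bag; for every edge, both endpoints lie together in some bag; and for every vertex, the bags containing it form a connected subtree. Here vertex 6 appears in no bag, so the decomposition is invalid.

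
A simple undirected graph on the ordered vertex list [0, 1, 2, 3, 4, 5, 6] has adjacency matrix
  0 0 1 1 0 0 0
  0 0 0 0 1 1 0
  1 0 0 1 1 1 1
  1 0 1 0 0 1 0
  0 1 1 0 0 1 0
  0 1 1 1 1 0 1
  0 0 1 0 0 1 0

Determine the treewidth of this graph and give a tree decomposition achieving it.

Treewidth 2.
One such decomposition:
Bags: B1 = {2, 5, 6}  B2 = {2, 3, 5}  B3 = {0, 2, 3}  B4 = {2, 4, 5}  B5 = {1, 4, 5}
Tree: B1–B2, B2–B3, B2–B4, B4–B5

The largest bag has 3 vertices, giving width 2; this decomposition certifies tw(G) ≤ 2. On the other hand G contains the 3-clique {1, 4, 5}. A clique must lie in a single bag of any decomposition, so no decomposition can have width below 2. Therefore the treewidth is 2.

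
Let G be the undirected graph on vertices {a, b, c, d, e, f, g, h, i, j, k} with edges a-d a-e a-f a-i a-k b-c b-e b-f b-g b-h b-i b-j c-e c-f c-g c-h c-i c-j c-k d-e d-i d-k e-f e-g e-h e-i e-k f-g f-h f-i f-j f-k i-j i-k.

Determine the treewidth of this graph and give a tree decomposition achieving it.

Every bag has size at most 5, so the width is 5 − 1 = 4 and tw(G) ≤ 4. For the lower bound, the 5 vertices {a, d, e, i, k} are pairwise adjacent, and any tree decomposition puts a clique entirely inside one bag — forcing width ≥ 4. Combining the bounds, tw(G) = 4.

Treewidth 4.
Bags: B1 = {b, c, e, f, i}  B2 = {c, e, f, i, k}  B3 = {a, e, f, i, k}  B4 = {b, c, e, f, h}  B5 = {b, c, e, f, g}  B6 = {b, c, f, i, j}  B7 = {a, d, e, i, k}
Tree: B1–B2, B2–B3, B1–B4, B4–B5, B1–B6, B3–B7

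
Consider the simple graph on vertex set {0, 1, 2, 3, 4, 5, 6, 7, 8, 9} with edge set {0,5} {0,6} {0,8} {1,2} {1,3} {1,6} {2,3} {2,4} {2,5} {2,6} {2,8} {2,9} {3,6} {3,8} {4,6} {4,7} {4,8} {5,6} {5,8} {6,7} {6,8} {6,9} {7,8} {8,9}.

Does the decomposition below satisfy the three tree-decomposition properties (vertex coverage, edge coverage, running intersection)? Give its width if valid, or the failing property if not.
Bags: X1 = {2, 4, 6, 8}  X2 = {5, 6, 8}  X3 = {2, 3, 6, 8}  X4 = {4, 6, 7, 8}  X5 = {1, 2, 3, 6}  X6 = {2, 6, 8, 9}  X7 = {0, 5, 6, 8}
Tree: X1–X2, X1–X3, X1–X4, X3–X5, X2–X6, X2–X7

A tree decomposition must satisfy three properties: every vertex lies in some bag; for every edge, both endpoints lie together in some bag; and for every vertex, the bags containing it form a connected subtree. Here edge (2,5) lies in no bag, so the decomposition is invalid.

No — edge (2,5) lies in no bag.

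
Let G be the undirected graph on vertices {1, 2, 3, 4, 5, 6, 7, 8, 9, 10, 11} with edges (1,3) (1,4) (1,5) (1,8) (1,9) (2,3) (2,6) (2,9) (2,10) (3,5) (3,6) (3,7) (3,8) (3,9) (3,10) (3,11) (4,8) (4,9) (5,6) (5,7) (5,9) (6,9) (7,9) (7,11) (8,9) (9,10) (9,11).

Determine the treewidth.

A width-3 tree decomposition is:
Bags: B1 = {1, 4, 8, 9}  B2 = {1, 3, 8, 9}  B3 = {1, 3, 5, 9}  B4 = {3, 5, 6, 9}  B5 = {3, 5, 7, 9}  B6 = {2, 3, 6, 9}  B7 = {3, 7, 9, 11}  B8 = {2, 3, 9, 10}
Tree: B1–B2, B2–B3, B3–B4, B4–B5, B4–B6, B5–B7, B6–B8
Each bag holds 4 vertices, so the decomposition has width 3, which upper-bounds the treewidth. On the other hand G contains the 4-clique {2, 3, 9, 10}. A clique must lie in a single bag of any decomposition, so no decomposition can have width below 3. Hence tw(G) = 3 exactly.

3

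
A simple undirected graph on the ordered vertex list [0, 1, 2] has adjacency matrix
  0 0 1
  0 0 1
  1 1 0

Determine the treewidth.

1

A width-1 tree decomposition is:
Bags: B1 = {0, 2}  B2 = {1, 2}
Tree: B1–B2
The largest bag has 2 vertices, giving width 1; this decomposition certifies tw(G) ≤ 1. Since G has at least one edge (e.g. 2–0), it is not an edgeless graph, so tw(G) ≥ 1. The upper and lower bounds meet at 1, so that is the treewidth.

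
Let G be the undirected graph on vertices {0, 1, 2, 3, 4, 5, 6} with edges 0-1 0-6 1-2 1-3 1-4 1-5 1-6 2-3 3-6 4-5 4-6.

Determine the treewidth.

2

A width-2 tree decomposition is:
Bags: B1 = {1, 4, 6}  B2 = {1, 3, 6}  B3 = {1, 2, 3}  B4 = {0, 1, 6}  B5 = {1, 4, 5}
Tree: B1–B2, B2–B3, B2–B4, B1–B5
Each bag holds 3 vertices, so the decomposition has width 2, which upper-bounds the treewidth. On the other hand G contains the 3-clique {1, 2, 3}. A clique must lie in a single bag of any decomposition, so no decomposition can have width below 2. The upper and lower bounds meet at 2, so that is the treewidth.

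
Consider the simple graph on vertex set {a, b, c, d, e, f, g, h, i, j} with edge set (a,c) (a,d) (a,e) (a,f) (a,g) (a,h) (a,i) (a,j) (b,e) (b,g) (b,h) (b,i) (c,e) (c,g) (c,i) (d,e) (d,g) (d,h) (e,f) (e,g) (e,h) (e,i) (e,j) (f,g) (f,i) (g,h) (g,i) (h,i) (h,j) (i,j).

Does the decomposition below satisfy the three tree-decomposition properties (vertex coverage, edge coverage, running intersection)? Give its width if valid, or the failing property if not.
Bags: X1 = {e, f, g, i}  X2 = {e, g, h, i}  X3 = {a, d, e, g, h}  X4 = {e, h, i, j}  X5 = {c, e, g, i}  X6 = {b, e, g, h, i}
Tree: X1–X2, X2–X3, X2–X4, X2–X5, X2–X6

No — edge (f,a) lies in no bag.

A tree decomposition must satisfy three properties: every vertex lies in some bag; for every edge, both endpoints lie together in some bag; and for every vertex, the bags containing it form a connected subtree. Here edge (f,a) lies in no bag, so the decomposition is invalid.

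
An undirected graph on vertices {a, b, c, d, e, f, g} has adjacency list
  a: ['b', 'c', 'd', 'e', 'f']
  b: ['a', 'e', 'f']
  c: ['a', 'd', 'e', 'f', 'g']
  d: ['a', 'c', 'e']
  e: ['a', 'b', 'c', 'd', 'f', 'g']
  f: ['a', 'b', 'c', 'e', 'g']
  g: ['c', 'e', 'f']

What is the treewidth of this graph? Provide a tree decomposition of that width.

Treewidth 3.
Bags: B1 = {a, c, d, e}  B2 = {a, c, e, f}  B3 = {a, b, e, f}  B4 = {c, e, f, g}
Tree: B1–B2, B2–B3, B2–B4

The largest bag has 4 vertices, giving width 3; this decomposition certifies tw(G) ≤ 3. Conversely, {a, c, d, e} is a clique of size 4, and the vertices of any clique must share a bag in every tree decomposition; so some bag has ≥ 4 vertices and tw(G) ≥ 3. Combining the bounds, tw(G) = 3.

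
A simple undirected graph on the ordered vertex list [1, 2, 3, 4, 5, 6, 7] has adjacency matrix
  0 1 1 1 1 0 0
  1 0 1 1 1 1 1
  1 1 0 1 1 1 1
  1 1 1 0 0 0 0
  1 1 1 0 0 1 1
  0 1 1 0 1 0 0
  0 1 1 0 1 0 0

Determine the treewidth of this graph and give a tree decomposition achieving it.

The largest bag has 4 vertices, giving width 3; this decomposition certifies tw(G) ≤ 3. For the lower bound, the 4 vertices {1, 2, 3, 4} are pairwise adjacent, and any tree decomposition puts a clique entirely inside one bag — forcing width ≥ 3. Therefore the treewidth is 3.

Treewidth 3.
Bags: B1 = {2, 3, 5, 6}  B2 = {1, 2, 3, 5}  B3 = {1, 2, 3, 4}  B4 = {2, 3, 5, 7}
Tree: B1–B2, B2–B3, B2–B4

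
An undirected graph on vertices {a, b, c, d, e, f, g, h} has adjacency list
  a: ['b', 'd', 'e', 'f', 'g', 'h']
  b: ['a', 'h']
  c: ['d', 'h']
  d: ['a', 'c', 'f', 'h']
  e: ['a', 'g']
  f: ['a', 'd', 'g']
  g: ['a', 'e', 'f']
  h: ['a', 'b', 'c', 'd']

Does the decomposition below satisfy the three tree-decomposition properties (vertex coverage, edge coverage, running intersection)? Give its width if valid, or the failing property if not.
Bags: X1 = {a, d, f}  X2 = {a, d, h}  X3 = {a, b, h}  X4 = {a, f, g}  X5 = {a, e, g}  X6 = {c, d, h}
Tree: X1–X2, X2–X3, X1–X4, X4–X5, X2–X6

Every vertex of G appears in some bag (union = {a, b, c, d, e, f, g, h}); every edge is covered by a bag; and for each vertex v the set of bags containing v is connected in the bag tree. The decomposition is therefore valid. The largest bag has 3 vertices, so the width is 2.

Yes; width 2.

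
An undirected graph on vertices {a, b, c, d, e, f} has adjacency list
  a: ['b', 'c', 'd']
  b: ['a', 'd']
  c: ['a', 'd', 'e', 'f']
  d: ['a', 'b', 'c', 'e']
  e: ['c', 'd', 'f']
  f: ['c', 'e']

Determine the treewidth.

A width-2 tree decomposition is:
Bags: B1 = {c, e, f}  B2 = {c, d, e}  B3 = {a, c, d}  B4 = {a, b, d}
Tree: B1–B2, B2–B3, B3–B4
The largest bag has 3 vertices, giving width 2; this decomposition certifies tw(G) ≤ 2. On the other hand G contains the 3-clique {c, d, e}. A clique must lie in a single bag of any decomposition, so no decomposition can have width below 2. The upper and lower bounds meet at 2, so that is the treewidth.

2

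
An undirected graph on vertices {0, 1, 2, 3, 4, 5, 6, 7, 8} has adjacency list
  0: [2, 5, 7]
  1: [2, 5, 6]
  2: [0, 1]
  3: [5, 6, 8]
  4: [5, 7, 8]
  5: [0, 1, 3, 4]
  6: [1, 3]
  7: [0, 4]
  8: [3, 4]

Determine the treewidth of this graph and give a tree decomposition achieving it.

Treewidth 3.
One optimal decomposition is:
Bags: B1 = {0, 4, 7, 8}  B2 = {0, 4, 5, 8}  B3 = {0, 3, 5, 8}  B4 = {0, 2, 3, 5}  B5 = {1, 2, 3, 5}  B6 = {1, 2, 3, 6}
Tree: B1–B2, B2–B3, B3–B4, B4–B5, B5–B6

Every bag has size at most 4, so the width is 4 − 1 = 3 and tw(G) ≤ 3. For the lower bound: the 4 vertex sets {4,7,8}, {0}, {5}, {1,2,3,6} are disjoint, each induces a connected subgraph, and every pair is joined by at least one edge of G. Contracting each set to a single vertex therefore yields K_{4} as a minor, and since treewidth is minor-monotone, tw(G) ≥ tw(K_{4}) = 3. The upper and lower bounds meet at 3, so that is the treewidth.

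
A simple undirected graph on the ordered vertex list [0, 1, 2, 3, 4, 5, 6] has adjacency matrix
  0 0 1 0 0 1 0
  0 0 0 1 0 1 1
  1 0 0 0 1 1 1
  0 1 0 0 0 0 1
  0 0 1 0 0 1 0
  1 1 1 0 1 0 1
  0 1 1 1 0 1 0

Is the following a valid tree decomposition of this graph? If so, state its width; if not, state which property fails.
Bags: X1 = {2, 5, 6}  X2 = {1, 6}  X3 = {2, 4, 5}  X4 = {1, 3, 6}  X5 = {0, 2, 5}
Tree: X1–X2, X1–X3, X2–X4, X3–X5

No — edge (5,1) lies in no bag.

A tree decomposition must satisfy three properties: every vertex lies in some bag; for every edge, both endpoints lie together in some bag; and for every vertex, the bags containing it form a connected subtree. Here edge (5,1) lies in no bag, so the decomposition is invalid.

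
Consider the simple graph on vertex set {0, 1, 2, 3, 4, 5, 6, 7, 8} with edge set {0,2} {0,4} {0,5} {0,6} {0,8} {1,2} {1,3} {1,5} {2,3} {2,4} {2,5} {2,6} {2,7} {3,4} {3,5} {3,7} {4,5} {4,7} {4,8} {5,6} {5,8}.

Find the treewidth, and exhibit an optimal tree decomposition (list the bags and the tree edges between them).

Each bag holds 4 vertices, so the decomposition has width 3, which upper-bounds the treewidth. Conversely, {0, 4, 5, 8} is a clique of size 4, and the vertices of any clique must share a bag in every tree decomposition; so some bag has ≥ 4 vertices and tw(G) ≥ 3. Therefore the treewidth is 3.

Treewidth 3.
Bags: B1 = {0, 2, 4, 5}  B2 = {2, 3, 4, 5}  B3 = {0, 4, 5, 8}  B4 = {2, 3, 4, 7}  B5 = {0, 2, 5, 6}  B6 = {1, 2, 3, 5}
Tree: B1–B2, B1–B3, B2–B4, B1–B5, B2–B6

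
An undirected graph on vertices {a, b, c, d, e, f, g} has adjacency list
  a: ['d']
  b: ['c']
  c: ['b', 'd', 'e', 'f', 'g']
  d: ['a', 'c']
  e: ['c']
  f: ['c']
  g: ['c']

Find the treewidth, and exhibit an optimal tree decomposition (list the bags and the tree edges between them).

Treewidth 1.
One optimal decomposition is:
Bags: B1 = {c, g}  B2 = {c, d}  B3 = {a, d}  B4 = {c, e}  B5 = {b, c}  B6 = {c, f}
Tree: B1–B2, B2–B3, B1–B4, B2–B5, B4–B6

Each bag holds 2 vertices, so the decomposition has width 1, which upper-bounds the treewidth. G has an edge, so its treewidth is at least 1. Therefore the treewidth is 1.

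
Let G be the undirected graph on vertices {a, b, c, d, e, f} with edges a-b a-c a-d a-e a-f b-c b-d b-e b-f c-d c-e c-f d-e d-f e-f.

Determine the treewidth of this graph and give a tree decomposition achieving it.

With just one bag of size 6, the width is 6 − 1 = 5, so tw(G) ≤ 5. On the other hand G contains the 6-clique {a, b, c, d, e, f}. A clique must lie in a single bag of any decomposition, so no decomposition can have width below 5. Hence tw(G) = 5 exactly.

Treewidth 5.
Bags: B1 = {a, b, c, d, e, f}
Tree: (single bag)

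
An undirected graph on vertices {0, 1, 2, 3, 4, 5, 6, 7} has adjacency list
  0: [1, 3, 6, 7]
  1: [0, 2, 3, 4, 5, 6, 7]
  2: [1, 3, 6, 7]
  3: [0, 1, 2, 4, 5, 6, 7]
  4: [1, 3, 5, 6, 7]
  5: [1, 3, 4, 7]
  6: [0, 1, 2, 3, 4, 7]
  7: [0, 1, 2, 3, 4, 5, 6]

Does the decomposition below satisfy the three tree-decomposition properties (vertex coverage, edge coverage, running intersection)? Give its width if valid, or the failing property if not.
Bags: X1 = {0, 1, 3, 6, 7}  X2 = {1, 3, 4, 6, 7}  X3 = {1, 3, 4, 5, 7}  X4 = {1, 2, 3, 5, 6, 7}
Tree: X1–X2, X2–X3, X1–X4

A tree decomposition must satisfy three properties: every vertex lies in some bag; for every edge, both endpoints lie together in some bag; and for every vertex, the bags containing it form a connected subtree. Here bags containing vertex 5 are not connected in the tree, so the decomposition is invalid.

No — bags containing vertex 5 are not connected in the tree.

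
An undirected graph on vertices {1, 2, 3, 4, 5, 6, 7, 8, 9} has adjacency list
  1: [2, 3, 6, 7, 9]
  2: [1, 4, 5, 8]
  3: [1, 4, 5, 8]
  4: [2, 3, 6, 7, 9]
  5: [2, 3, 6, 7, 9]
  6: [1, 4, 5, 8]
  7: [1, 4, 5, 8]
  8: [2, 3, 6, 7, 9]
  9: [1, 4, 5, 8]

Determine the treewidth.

A width-4 tree decomposition is:
Bags: B1 = {1, 4, 5, 6, 8}  B2 = {1, 2, 4, 5, 8}  B3 = {1, 3, 4, 5, 8}  B4 = {1, 4, 5, 8, 9}  B5 = {1, 4, 5, 7, 8}
Tree: B1–B2, B2–B3, B3–B4, B4–B5
Every bag has size at most 5, so the width is 5 − 1 = 4 and tw(G) ≤ 4. For the lower bound: the 5 vertex sets {5,6}, {1,2}, {3,8}, {4}, {9} are disjoint, each induces a connected subgraph, and every pair is joined by at least one edge of G. Contracting each set to a single vertex therefore yields K_{5} as a minor, and since treewidth is minor-monotone, tw(G) ≥ tw(K_{5}) = 4. Therefore the treewidth is 4.

4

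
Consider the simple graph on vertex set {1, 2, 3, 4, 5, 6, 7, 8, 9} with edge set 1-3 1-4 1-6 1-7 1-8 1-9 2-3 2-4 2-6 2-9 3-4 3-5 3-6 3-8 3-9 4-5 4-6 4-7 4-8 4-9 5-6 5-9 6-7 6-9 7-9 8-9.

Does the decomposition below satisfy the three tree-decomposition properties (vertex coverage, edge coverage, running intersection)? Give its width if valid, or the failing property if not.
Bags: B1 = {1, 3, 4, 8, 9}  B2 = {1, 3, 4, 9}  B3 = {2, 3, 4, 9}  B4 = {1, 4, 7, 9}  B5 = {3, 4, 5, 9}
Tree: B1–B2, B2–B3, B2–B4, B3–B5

No — vertex 6 appears in no bag.

A tree decomposition must satisfy three properties: every vertex lies in some bag; for every edge, both endpoints lie together in some bag; and for every vertex, the bags containing it form a connected subtree. Here vertex 6 appears in no bag, so the decomposition is invalid.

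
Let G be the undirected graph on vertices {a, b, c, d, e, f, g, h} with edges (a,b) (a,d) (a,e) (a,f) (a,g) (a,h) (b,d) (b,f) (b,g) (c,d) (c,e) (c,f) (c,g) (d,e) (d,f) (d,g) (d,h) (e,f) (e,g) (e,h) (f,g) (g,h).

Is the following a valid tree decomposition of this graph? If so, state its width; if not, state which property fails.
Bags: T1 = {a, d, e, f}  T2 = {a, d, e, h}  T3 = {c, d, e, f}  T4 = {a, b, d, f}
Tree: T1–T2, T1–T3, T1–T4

No — vertex g appears in no bag.

A tree decomposition must satisfy three properties: every vertex lies in some bag; for every edge, both endpoints lie together in some bag; and for every vertex, the bags containing it form a connected subtree. Here vertex g appears in no bag, so the decomposition is invalid.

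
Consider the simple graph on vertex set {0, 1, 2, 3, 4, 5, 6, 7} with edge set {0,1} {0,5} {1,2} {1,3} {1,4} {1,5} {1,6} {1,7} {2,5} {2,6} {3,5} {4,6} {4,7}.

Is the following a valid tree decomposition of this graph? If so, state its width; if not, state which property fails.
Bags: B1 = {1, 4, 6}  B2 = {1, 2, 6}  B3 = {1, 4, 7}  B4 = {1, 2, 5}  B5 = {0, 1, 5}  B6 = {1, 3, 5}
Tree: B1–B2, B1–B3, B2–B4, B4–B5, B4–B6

Vertex coverage: the bags together contain {0, 1, 2, 3, 4, 5, 6, 7}, the full vertex set. Edge coverage: each edge of G has both endpoints in at least one bag. Running intersection: for every vertex, the bags containing it form a connected subtree. All three properties hold, so this is a valid tree decomposition of width max|bag| − 1 = 2, and hence tw(G) ≤ 2.

Yes; width 2.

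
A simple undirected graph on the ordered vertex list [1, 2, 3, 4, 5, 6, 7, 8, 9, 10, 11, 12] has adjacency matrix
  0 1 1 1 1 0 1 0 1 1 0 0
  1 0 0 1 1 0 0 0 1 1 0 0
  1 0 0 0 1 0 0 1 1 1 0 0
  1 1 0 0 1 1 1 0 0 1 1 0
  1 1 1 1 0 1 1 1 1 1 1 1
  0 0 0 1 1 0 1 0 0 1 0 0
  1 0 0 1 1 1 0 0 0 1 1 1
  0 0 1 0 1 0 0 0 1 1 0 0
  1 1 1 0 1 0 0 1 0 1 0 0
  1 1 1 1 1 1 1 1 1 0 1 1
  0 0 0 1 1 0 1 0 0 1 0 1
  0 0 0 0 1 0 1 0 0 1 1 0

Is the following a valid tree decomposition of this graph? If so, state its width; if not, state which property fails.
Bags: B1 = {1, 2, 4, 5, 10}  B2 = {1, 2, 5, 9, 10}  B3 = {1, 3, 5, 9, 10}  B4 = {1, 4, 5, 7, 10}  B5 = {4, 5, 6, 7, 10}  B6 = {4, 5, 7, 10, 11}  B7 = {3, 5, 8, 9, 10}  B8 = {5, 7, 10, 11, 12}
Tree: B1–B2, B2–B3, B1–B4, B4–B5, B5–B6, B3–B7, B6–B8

Vertex coverage: the bags together contain {1, 2, 3, 4, 5, 6, 7, 8, 9, 10, 11, 12}, the full vertex set. Edge coverage: each edge of G has both endpoints in at least one bag. Running intersection: for every vertex, the bags containing it form a connected subtree. All three properties hold, so this is a valid tree decomposition of width max|bag| − 1 = 4, and hence tw(G) ≤ 4.

Yes; width 4.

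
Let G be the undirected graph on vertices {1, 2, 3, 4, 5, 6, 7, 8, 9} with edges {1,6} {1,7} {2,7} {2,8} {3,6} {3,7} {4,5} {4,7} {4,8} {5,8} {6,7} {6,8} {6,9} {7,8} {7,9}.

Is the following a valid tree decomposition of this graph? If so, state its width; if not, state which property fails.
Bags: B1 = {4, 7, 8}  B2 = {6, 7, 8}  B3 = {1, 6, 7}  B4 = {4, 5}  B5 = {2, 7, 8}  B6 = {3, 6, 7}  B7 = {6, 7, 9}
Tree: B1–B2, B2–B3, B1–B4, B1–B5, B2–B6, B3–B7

A tree decomposition must satisfy three properties: every vertex lies in some bag; for every edge, both endpoints lie together in some bag; and for every vertex, the bags containing it form a connected subtree. Here edge (8,5) lies in no bag, so the decomposition is invalid.

No — edge (8,5) lies in no bag.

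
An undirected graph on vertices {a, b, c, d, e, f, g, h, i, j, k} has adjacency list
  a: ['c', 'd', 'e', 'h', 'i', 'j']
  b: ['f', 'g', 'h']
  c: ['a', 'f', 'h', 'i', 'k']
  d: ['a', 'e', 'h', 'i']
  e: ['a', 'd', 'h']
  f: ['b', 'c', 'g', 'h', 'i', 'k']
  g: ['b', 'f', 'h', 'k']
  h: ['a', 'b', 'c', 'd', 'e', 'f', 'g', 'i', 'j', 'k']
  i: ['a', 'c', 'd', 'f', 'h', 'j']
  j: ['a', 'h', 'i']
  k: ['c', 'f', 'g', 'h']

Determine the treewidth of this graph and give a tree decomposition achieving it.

The largest bag has 4 vertices, giving width 3; this decomposition certifies tw(G) ≤ 3. Conversely, {a, d, e, h} is a clique of size 4, and the vertices of any clique must share a bag in every tree decomposition; so some bag has ≥ 4 vertices and tw(G) ≥ 3. The upper and lower bounds meet at 3, so that is the treewidth.

Treewidth 3.
One such decomposition:
Bags: B1 = {a, h, i, j}  B2 = {a, c, h, i}  B3 = {c, f, h, i}  B4 = {c, f, h, k}  B5 = {f, g, h, k}  B6 = {a, d, h, i}  B7 = {b, f, g, h}  B8 = {a, d, e, h}
Tree: B1–B2, B2–B3, B3–B4, B4–B5, B2–B6, B5–B7, B6–B8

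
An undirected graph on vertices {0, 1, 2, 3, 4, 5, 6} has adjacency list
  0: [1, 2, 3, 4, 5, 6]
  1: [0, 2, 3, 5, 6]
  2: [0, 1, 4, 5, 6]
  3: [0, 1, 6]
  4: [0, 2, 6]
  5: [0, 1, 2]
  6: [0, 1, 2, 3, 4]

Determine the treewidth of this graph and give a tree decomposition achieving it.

Treewidth 3.
One optimal decomposition is:
Bags: B1 = {0, 2, 4, 6}  B2 = {0, 1, 2, 6}  B3 = {0, 1, 2, 5}  B4 = {0, 1, 3, 6}
Tree: B1–B2, B2–B3, B2–B4

Each bag holds 4 vertices, so the decomposition has width 3, which upper-bounds the treewidth. Conversely, {0, 1, 2, 5} is a clique of size 4, and the vertices of any clique must share a bag in every tree decomposition; so some bag has ≥ 4 vertices and tw(G) ≥ 3. Therefore the treewidth is 3.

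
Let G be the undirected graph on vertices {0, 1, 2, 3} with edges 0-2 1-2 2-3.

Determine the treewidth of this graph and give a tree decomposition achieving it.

Every bag has size at most 2, so the width is 2 − 1 = 1 and tw(G) ≤ 1. G has an edge, so its treewidth is at least 1. Combining the bounds, tw(G) = 1.

Treewidth 1.
Bags: B1 = {0, 2}  B2 = {2, 3}  B3 = {1, 2}
Tree: B1–B2, B2–B3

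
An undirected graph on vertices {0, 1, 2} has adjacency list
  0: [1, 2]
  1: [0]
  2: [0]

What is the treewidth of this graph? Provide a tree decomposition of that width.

Treewidth 1.
One such decomposition:
Bags: B1 = {0, 2}  B2 = {0, 1}
Tree: B1–B2

The largest bag has 2 vertices, giving width 1; this decomposition certifies tw(G) ≤ 1. Any graph with an edge has treewidth ≥ 1, and G has the edge 0–2. Combining the bounds, tw(G) = 1.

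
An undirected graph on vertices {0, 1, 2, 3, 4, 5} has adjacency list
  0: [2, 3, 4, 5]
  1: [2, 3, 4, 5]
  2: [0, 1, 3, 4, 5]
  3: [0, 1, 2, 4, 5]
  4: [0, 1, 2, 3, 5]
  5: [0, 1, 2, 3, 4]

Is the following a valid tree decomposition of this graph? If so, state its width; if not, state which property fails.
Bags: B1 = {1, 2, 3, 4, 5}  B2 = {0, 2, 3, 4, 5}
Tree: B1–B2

Vertex coverage: the bags together contain {0, 1, 2, 3, 4, 5}, the full vertex set. Edge coverage: each edge of G has both endpoints in at least one bag. Running intersection: for every vertex, the bags containing it form a connected subtree. All three properties hold, so this is a valid tree decomposition of width max|bag| − 1 = 4, and hence tw(G) ≤ 4.

Yes; width 4.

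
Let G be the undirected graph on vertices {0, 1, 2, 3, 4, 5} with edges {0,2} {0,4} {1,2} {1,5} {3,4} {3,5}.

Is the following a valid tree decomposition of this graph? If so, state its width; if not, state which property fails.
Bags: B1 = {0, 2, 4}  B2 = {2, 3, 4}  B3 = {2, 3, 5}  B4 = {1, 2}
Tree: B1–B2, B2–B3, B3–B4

No — edge (5,1) lies in no bag.

A tree decomposition must satisfy three properties: every vertex lies in some bag; for every edge, both endpoints lie together in some bag; and for every vertex, the bags containing it form a connected subtree. Here edge (5,1) lies in no bag, so the decomposition is invalid.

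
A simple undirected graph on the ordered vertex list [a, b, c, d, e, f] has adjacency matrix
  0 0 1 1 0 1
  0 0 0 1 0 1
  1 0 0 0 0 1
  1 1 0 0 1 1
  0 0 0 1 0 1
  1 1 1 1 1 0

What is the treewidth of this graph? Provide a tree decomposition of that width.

Treewidth 2.
One such decomposition:
Bags: B1 = {a, d, f}  B2 = {a, c, f}  B3 = {d, e, f}  B4 = {b, d, f}
Tree: B1–B2, B1–B3, B1–B4

Each bag holds 3 vertices, so the decomposition has width 2, which upper-bounds the treewidth. For the lower bound, the 3 vertices {d, e, f} are pairwise adjacent, and any tree decomposition puts a clique entirely inside one bag — forcing width ≥ 2. Therefore the treewidth is 2.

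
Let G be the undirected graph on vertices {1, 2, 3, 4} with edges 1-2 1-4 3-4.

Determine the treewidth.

A width-1 tree decomposition is:
Bags: B1 = {3, 4}  B2 = {1, 4}  B3 = {1, 2}
Tree: B1–B2, B2–B3
Every bag has size at most 2, so the width is 2 − 1 = 1 and tw(G) ≤ 1. Since G has at least one edge (e.g. 4–3), it is not an edgeless graph, so tw(G) ≥ 1. Hence tw(G) = 1 exactly.

1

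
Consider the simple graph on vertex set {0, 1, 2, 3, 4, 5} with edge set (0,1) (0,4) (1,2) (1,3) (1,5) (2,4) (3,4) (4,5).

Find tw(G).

A width-2 tree decomposition is:
Bags: B1 = {1, 3, 4}  B2 = {1, 4, 5}  B3 = {1, 2, 4}  B4 = {0, 1, 4}
Tree: B1–B2, B2–B3, B3–B4
The largest bag has 3 vertices, giving width 2; this decomposition certifies tw(G) ≤ 2. Since 3–4–5–1–3 is a cycle in G, G is not acyclic. Forests are exactly the graphs of treewidth ≤ 1, so tw(G) ≥ 2. Combining the bounds, tw(G) = 2.

2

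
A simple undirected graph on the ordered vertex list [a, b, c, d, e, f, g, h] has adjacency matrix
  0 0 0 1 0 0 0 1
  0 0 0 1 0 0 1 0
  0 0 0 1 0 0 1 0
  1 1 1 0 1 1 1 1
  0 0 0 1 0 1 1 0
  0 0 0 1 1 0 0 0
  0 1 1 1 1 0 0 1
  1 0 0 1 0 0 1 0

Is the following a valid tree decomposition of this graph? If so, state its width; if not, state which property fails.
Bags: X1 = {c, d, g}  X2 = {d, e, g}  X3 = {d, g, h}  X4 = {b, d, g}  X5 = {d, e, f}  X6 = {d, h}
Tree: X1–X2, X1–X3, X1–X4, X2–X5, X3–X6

No — vertex a appears in no bag.

A tree decomposition must satisfy three properties: every vertex lies in some bag; for every edge, both endpoints lie together in some bag; and for every vertex, the bags containing it form a connected subtree. Here vertex a appears in no bag, so the decomposition is invalid.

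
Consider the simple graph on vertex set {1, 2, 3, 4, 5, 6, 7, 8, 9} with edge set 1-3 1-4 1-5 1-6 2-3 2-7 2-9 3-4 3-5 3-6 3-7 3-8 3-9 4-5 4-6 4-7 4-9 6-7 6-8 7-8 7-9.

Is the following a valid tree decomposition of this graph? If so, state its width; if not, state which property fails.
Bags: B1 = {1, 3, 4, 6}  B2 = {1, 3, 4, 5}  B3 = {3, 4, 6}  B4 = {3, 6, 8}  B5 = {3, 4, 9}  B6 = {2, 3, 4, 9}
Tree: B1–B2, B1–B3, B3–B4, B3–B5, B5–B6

A tree decomposition must satisfy three properties: every vertex lies in some bag; for every edge, both endpoints lie together in some bag; and for every vertex, the bags containing it form a connected subtree. Here vertex 7 appears in no bag, so the decomposition is invalid.

No — vertex 7 appears in no bag.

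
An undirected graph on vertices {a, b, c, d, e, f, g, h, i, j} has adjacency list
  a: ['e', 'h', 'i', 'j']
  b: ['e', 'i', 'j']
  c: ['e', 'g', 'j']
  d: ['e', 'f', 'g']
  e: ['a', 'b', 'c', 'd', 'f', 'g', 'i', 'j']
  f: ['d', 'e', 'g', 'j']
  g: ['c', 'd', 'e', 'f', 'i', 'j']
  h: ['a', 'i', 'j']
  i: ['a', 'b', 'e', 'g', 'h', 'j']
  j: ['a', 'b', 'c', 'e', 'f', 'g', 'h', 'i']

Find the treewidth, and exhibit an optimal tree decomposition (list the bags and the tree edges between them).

Each bag holds 4 vertices, so the decomposition has width 3, which upper-bounds the treewidth. For the lower bound, the 4 vertices {d, e, f, g} are pairwise adjacent, and any tree decomposition puts a clique entirely inside one bag — forcing width ≥ 3. Therefore the treewidth is 3.

Treewidth 3.
One such decomposition:
Bags: B1 = {a, e, i, j}  B2 = {e, g, i, j}  B3 = {e, f, g, j}  B4 = {d, e, f, g}  B5 = {b, e, i, j}  B6 = {c, e, g, j}  B7 = {a, h, i, j}
Tree: B1–B2, B2–B3, B3–B4, B2–B5, B3–B6, B1–B7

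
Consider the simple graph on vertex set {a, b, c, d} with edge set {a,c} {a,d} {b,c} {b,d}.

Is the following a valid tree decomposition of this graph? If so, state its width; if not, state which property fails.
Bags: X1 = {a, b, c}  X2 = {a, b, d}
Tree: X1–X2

Yes; width 2.

Checking the three conditions: (i) the bags cover all of {a, b, c, d}; (ii) for each edge, some bag contains both endpoints; (iii) the bags containing any fixed vertex form a subtree. All hold, so the decomposition is valid with width 3 − 1 = 2.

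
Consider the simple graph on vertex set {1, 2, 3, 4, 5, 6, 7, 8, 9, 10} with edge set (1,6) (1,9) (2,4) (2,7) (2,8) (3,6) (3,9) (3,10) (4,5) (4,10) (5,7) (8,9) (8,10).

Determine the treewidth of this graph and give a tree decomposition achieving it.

Treewidth 2.
Bags: B1 = {4, 5, 7}  B2 = {2, 4, 7}  B3 = {2, 4, 10}  B4 = {2, 8, 10}  B5 = {3, 8, 10}  B6 = {3, 8, 9}  B7 = {3, 6, 9}  B8 = {1, 6, 9}
Tree: B1–B2, B2–B3, B3–B4, B4–B5, B5–B6, B6–B7, B7–B8

Each bag holds 3 vertices, so the decomposition has width 2, which upper-bounds the treewidth. Since 5–7–2–4–5 is a cycle in G, G is not acyclic. Forests are exactly the graphs of treewidth ≤ 1, so tw(G) ≥ 2. Therefore the treewidth is 2.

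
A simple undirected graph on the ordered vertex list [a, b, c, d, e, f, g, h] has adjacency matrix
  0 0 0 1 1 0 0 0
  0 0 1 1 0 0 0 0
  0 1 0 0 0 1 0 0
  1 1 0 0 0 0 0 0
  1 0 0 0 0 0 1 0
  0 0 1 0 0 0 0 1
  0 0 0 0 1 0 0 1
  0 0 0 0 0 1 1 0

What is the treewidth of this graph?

A width-2 tree decomposition is:
Bags: B1 = {b, c, d}  B2 = {c, d, f}  B3 = {d, f, h}  B4 = {d, g, h}  B5 = {d, e, g}  B6 = {a, d, e}
Tree: B1–B2, B2–B3, B3–B4, B4–B5, B5–B6
The largest bag has 3 vertices, giving width 2; this decomposition certifies tw(G) ≤ 2. The edges d–b–c–f–h–g–e–a–d form a cycle, so G is not a tree and its treewidth is at least 2. Therefore the treewidth is 2.

2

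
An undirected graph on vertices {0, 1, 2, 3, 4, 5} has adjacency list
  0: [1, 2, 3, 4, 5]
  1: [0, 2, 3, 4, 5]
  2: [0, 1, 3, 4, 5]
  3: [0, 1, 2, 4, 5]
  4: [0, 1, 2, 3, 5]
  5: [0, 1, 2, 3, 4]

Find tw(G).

5

A width-5 tree decomposition is:
Bags: B1 = {0, 1, 2, 3, 4, 5}
Tree: (single bag)
A single bag containing all 6 vertices is trivially a valid decomposition of width 5. Conversely, {0, 1, 2, 3, 4, 5} is a clique of size 6, and the vertices of any clique must share a bag in every tree decomposition; so some bag has ≥ 6 vertices and tw(G) ≥ 5. Therefore the treewidth is 5.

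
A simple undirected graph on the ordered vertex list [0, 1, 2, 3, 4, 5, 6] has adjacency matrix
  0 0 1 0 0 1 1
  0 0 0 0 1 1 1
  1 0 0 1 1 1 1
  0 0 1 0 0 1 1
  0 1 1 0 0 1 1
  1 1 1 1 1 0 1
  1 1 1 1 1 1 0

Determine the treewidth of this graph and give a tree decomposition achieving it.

Treewidth 3.
One optimal decomposition is:
Bags: B1 = {2, 3, 5, 6}  B2 = {2, 4, 5, 6}  B3 = {0, 2, 5, 6}  B4 = {1, 4, 5, 6}
Tree: B1–B2, B2–B3, B2–B4

The largest bag has 4 vertices, giving width 3; this decomposition certifies tw(G) ≤ 3. For the lower bound, the 4 vertices {1, 4, 5, 6} are pairwise adjacent, and any tree decomposition puts a clique entirely inside one bag — forcing width ≥ 3. Therefore the treewidth is 3.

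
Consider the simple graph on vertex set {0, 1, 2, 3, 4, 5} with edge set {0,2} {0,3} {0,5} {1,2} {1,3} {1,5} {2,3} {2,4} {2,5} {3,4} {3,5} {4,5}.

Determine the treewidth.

A width-3 tree decomposition is:
Bags: B1 = {1, 2, 3, 5}  B2 = {2, 3, 4, 5}  B3 = {0, 2, 3, 5}
Tree: B1–B2, B1–B3
Each bag holds 4 vertices, so the decomposition has width 3, which upper-bounds the treewidth. Conversely, {0, 2, 3, 5} is a clique of size 4, and the vertices of any clique must share a bag in every tree decomposition; so some bag has ≥ 4 vertices and tw(G) ≥ 3. Combining the bounds, tw(G) = 3.

3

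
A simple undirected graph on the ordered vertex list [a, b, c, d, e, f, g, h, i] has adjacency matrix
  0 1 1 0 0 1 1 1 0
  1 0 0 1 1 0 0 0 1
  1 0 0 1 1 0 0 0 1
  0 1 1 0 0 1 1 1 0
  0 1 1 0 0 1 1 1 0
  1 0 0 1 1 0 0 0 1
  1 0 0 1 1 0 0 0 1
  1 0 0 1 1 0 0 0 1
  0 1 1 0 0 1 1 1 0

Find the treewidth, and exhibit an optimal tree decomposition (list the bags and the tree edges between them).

Treewidth 4.
One such decomposition:
Bags: B1 = {a, b, d, e, i}  B2 = {a, c, d, e, i}  B3 = {a, d, e, g, i}  B4 = {a, d, e, h, i}  B5 = {a, d, e, f, i}
Tree: B1–B2, B2–B3, B3–B4, B4–B5

Every bag has size at most 5, so the width is 5 − 1 = 4 and tw(G) ≤ 4. For the lower bound: the 5 vertex sets {a,b}, {c,i}, {d,g}, {e}, {h} are disjoint, each induces a connected subgraph, and every pair is joined by at least one edge of G. Contracting each set to a single vertex therefore yields K_{5} as a minor, and since treewidth is minor-monotone, tw(G) ≥ tw(K_{5}) = 4. Combining the bounds, tw(G) = 4.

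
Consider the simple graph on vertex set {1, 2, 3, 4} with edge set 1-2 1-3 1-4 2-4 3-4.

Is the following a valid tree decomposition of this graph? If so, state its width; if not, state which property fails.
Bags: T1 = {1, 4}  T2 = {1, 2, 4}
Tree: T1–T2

No — vertex 3 appears in no bag.

A tree decomposition must satisfy three properties: every vertex lies in some bag; for every edge, both endpoints lie together in some bag; and for every vertex, the bags containing it form a connected subtree. Here vertex 3 appears in no bag, so the decomposition is invalid.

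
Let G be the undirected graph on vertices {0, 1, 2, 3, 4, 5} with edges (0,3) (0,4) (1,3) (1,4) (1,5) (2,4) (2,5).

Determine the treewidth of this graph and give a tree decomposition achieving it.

Treewidth 2.
One such decomposition:
Bags: B1 = {0, 3, 4}  B2 = {1, 3, 4}  B3 = {1, 2, 4}  B4 = {1, 2, 5}
Tree: B1–B2, B2–B3, B3–B4

Each bag holds 3 vertices, so the decomposition has width 2, which upper-bounds the treewidth. Since 0–3–1–4–0 is a cycle in G, G is not acyclic. Forests are exactly the graphs of treewidth ≤ 1, so tw(G) ≥ 2. Combining the bounds, tw(G) = 2.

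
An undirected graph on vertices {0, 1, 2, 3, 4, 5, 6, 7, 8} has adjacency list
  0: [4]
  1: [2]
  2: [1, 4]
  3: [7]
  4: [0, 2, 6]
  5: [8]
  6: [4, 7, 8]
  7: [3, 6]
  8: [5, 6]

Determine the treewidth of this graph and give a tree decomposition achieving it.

The largest bag has 2 vertices, giving width 1; this decomposition certifies tw(G) ≤ 1. Any graph with an edge has treewidth ≥ 1, and G has the edge 1–2. Therefore the treewidth is 1.

Treewidth 1.
Bags: B1 = {1, 2}  B2 = {2, 4}  B3 = {4, 6}  B4 = {6, 8}  B5 = {6, 7}  B6 = {3, 7}  B7 = {5, 8}  B8 = {0, 4}
Tree: B1–B2, B2–B3, B3–B4, B4–B5, B5–B6, B4–B7, B3–B8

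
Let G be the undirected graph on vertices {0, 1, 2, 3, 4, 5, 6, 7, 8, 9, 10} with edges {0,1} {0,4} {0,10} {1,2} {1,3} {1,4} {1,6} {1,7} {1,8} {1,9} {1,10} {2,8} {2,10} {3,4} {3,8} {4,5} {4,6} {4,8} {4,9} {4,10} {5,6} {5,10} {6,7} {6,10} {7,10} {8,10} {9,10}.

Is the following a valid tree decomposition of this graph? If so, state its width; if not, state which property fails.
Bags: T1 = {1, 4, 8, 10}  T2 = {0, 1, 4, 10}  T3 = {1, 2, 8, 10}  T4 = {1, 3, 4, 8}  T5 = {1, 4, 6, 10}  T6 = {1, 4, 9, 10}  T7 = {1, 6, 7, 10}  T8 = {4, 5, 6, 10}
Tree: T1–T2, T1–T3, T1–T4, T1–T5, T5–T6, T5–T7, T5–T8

Yes; width 3.

Vertex coverage: the bags together contain {0, 1, 2, 3, 4, 5, 6, 7, 8, 9, 10}, the full vertex set. Edge coverage: each edge of G has both endpoints in at least one bag. Running intersection: for every vertex, the bags containing it form a connected subtree. All three properties hold, so this is a valid tree decomposition of width max|bag| − 1 = 3, and hence tw(G) ≤ 3.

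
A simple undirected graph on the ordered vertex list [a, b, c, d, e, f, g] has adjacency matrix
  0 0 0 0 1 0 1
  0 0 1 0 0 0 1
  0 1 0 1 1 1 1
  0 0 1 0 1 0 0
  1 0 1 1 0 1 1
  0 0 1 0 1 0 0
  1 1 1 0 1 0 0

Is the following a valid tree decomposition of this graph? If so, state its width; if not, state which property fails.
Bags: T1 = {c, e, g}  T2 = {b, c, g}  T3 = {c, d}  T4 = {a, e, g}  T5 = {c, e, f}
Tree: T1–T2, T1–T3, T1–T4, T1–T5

A tree decomposition must satisfy three properties: every vertex lies in some bag; for every edge, both endpoints lie together in some bag; and for every vertex, the bags containing it form a connected subtree. Here edge (e,d) lies in no bag, so the decomposition is invalid.

No — edge (e,d) lies in no bag.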